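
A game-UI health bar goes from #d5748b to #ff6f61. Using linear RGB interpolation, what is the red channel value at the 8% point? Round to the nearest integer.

216

R₁ = 213 (from #d5748b), R₂ = 255 (from #ff6f61).
R = 213 + 0.08 × (255 − 213) = 216.36 → 216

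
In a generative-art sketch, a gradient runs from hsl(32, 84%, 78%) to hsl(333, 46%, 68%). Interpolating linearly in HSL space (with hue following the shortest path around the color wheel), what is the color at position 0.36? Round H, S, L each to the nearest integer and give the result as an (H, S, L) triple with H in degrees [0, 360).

Hue: 333 − 32 = 301°, but |301| > 180 so the shorter arc goes the other way: Δh = 301 − 360 = -59°.
H = 32 + 0.36 × (-59) = 10.76 → 11°
S = 84 + 0.36 × (46 − 84) = 70.32 → 70%
L = 78 + 0.36 × (68 − 78) = 74.4 → 74%

(11, 70, 74)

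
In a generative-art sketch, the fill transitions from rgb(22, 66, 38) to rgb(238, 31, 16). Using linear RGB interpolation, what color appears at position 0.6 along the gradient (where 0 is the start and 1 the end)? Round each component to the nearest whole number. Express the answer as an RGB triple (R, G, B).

(152, 45, 25)

R = 22 + 0.6 × (238 − 22) = 22 + 0.6 × 216 = 151.6 → 152
G = 66 + 0.6 × (31 − 66) = 66 + 0.6 × -35 = 45 → 45
B = 38 + 0.6 × (16 − 38) = 38 + 0.6 × -22 = 24.8 → 25
So the blended color is (152, 45, 25), about #982d19.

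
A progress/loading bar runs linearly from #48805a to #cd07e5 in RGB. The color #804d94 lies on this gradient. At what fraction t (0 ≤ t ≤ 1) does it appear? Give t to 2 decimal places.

Invert the lerp on the B channel (largest span, 139): t = (148 − 90) / (229 − 90) = 58/139 = 0.41727.
Check on R: (128 − 72)/(205 − 72) = 0.4211 ✓

0.42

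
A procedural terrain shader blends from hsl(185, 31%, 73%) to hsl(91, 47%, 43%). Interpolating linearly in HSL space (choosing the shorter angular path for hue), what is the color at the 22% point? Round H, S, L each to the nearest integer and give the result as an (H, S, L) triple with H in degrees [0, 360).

(164, 35, 66)

Hue arc: Δh = 91 − 185 = -94° (|Δh| ≤ 180, already the shorter path).
H = 185 + 0.22 × (-94) = 164.32 → 164°
S = 31 + 0.22 × (47 − 31) = 34.52 → 35%
L = 73 + 0.22 × (43 − 73) = 66.4 → 66%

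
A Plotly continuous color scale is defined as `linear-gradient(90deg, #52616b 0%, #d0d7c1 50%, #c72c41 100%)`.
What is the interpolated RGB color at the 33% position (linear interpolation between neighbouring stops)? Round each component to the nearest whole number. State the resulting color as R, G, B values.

33% lies between the 0% and 50% stops, so the local fraction is t = (33 − 0)/(50 − 0) = 33/50 ≈ 0.66.
#52616b → (82, 97, 107); #d0d7c1 → (208, 215, 193).
R = 82 + 0.66 × (208 − 82) = 165.16 → 165
G = 97 + 0.66 × (215 − 97) = 174.88 → 175
B = 107 + 0.66 × (193 − 107) = 163.76 → 164

(165, 175, 164)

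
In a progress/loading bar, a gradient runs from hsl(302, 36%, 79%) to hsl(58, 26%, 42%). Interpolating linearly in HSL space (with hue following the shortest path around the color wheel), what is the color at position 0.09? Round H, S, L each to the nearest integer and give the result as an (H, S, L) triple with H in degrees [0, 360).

(312, 35, 76)

Hue: 58 − 302 = -244°, but |-244| > 180 so the shorter arc goes the other way: Δh = -244 + 360 = 116°.
H = 302 + 0.09 × (116) = 312.44 → 312°
S = 36 + 0.09 × (26 − 36) = 35.1 → 35%
L = 79 + 0.09 × (42 − 79) = 75.67 → 76%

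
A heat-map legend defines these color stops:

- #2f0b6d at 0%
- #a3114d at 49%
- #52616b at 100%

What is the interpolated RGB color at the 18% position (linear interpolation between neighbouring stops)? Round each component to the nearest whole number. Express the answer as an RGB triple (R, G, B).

(90, 13, 97)

18% lies between the 0% and 49% stops, so the local fraction is t = (18 − 0)/(49 − 0) = 18/49 ≈ 0.3673.
#2f0b6d → (47, 11, 109); #a3114d → (163, 17, 77).
R = 47 + 0.3673 × (163 − 47) = 89.607 → 90
G = 11 + 0.3673 × (17 − 11) = 13.204 → 13
B = 109 + 0.3673 × (77 − 109) = 97.246 → 97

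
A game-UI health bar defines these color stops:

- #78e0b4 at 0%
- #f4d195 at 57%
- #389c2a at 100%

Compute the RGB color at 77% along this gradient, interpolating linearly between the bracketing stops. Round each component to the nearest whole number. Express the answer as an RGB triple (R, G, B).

(157, 184, 99)

77% lies between the 57% and 100% stops, so the local fraction is t = (77 − 57)/(100 − 57) = 20/43 ≈ 0.4651.
#f4d195 → (244, 209, 149); #389c2a → (56, 156, 42).
R = 244 + 0.4651 × (56 − 244) = 156.561 → 157
G = 209 + 0.4651 × (156 − 209) = 184.35 → 184
B = 149 + 0.4651 × (42 − 149) = 99.234 → 99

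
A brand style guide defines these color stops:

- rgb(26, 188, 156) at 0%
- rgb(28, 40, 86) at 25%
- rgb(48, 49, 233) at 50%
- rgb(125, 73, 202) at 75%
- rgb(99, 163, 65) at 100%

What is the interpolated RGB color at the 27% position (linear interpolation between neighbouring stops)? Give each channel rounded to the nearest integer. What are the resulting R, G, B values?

(30, 41, 98)

27% lies between the 25% and 50% stops, so the local fraction is t = (27 − 25)/(50 − 25) = 2/25 ≈ 0.08.
R = 28 + 0.08 × (48 − 28) = 29.6 → 30
G = 40 + 0.08 × (49 − 40) = 40.72 → 41
B = 86 + 0.08 × (233 − 86) = 97.76 → 98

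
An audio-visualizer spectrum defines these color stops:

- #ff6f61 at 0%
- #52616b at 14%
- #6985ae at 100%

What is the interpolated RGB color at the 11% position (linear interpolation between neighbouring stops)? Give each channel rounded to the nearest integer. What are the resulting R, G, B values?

(119, 100, 105)

11% lies between the 0% and 14% stops, so the local fraction is t = (11 − 0)/(14 − 0) = 11/14 ≈ 0.7857.
#ff6f61 → (255, 111, 97); #52616b → (82, 97, 107).
R = 255 + 0.7857 × (82 − 255) = 119.074 → 119
G = 111 + 0.7857 × (97 − 111) = 100 → 100
B = 97 + 0.7857 × (107 − 97) = 104.857 → 105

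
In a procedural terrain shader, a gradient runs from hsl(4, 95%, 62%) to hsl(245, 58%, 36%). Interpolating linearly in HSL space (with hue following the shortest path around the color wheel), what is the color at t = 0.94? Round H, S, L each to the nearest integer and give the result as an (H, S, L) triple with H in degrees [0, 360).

Hue: 245 − 4 = 241°, but |241| > 180 so the shorter arc goes the other way: Δh = 241 − 360 = -119°.
H = 4 + 0.94 × (-119) = -107.86 → -108 → -108 mod 360 = 252°
S = 95 + 0.94 × (58 − 95) = 60.22 → 60%
L = 62 + 0.94 × (36 − 62) = 37.56 → 38%

(252, 60, 38)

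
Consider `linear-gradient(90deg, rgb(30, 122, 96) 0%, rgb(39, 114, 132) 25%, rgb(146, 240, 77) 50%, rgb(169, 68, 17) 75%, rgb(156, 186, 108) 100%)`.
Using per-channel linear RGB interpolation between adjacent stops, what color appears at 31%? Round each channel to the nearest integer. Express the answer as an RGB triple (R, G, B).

(65, 144, 119)

31% lies between the 25% and 50% stops, so the local fraction is t = (31 − 25)/(50 − 25) = 6/25 ≈ 0.24.
R = 39 + 0.24 × (146 − 39) = 64.68 → 65
G = 114 + 0.24 × (240 − 114) = 144.24 → 144
B = 132 + 0.24 × (77 − 132) = 118.8 → 119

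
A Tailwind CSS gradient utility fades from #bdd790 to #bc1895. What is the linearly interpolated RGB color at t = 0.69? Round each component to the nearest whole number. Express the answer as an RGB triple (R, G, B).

#bdd790 → (189, 215, 144); #bc1895 → (188, 24, 149).
R = 189 + 0.69 × (188 − 189) = 189 + 0.69 × -1 = 188.31 → 188
G = 215 + 0.69 × (24 − 215) = 215 + 0.69 × -191 = 83.21 → 83
B = 144 + 0.69 × (149 − 144) = 144 + 0.69 × 5 = 147.45 → 147

(188, 83, 147)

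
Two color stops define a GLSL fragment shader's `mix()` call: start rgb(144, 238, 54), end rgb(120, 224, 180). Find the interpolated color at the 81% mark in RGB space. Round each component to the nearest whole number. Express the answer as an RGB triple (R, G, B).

81% corresponds to t = 0.81.
R = 144 + 0.81 × (120 − 144) = 144 + 0.81 × -24 = 124.56 → 125
G = 238 + 0.81 × (224 − 238) = 238 + 0.81 × -14 = 226.66 → 227
B = 54 + 0.81 × (180 − 54) = 54 + 0.81 × 126 = 156.06 → 156

(125, 227, 156)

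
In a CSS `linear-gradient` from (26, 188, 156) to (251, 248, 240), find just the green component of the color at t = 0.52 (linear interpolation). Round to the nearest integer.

G = 188 + 0.52 × (248 − 188) = 219.2 → 219

219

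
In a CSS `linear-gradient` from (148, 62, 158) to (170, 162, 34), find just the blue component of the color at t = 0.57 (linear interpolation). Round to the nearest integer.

87

B = 158 + 0.57 × (34 − 158) = 87.32 → 87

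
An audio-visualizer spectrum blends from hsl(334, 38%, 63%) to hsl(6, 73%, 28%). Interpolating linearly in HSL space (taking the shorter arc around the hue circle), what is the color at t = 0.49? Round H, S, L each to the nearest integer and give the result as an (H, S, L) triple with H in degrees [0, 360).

Hue: 6 − 334 = -328°, but |-328| > 180 so the shorter arc goes the other way: Δh = -328 + 360 = 32°.
H = 334 + 0.49 × (32) = 349.68 → 350°
S = 38 + 0.49 × (73 − 38) = 55.15 → 55%
L = 63 + 0.49 × (28 − 63) = 45.85 → 46%

(350, 55, 46)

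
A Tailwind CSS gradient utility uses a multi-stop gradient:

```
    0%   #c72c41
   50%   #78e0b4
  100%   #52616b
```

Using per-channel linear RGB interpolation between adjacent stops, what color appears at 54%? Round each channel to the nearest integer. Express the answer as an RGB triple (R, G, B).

54% lies between the 50% and 100% stops, so the local fraction is t = (54 − 50)/(100 − 50) = 4/50 ≈ 0.08.
#78e0b4 → (120, 224, 180); #52616b → (82, 97, 107).
R = 120 + 0.08 × (82 − 120) = 116.96 → 117
G = 224 + 0.08 × (97 − 224) = 213.84 → 214
B = 180 + 0.08 × (107 − 180) = 174.16 → 174

(117, 214, 174)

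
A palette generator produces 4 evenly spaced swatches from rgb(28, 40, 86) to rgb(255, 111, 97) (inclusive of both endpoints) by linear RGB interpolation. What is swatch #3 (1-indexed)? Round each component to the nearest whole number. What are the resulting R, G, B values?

(179, 87, 93)

With 4 swatches and endpoints inclusive, swatch 3 sits at t = (3 − 1)/(4 − 1) = 2/3 ≈ 0.6667.
R = 28 + 0.6667 × (255 − 28) = 179.341 → 179
G = 40 + 0.6667 × (111 − 40) = 87.336 → 87
B = 86 + 0.6667 × (97 − 86) = 93.334 → 93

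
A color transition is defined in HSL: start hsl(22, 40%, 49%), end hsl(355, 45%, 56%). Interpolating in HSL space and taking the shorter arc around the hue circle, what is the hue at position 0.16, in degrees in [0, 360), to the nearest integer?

Hue: 355 − 22 = 333°, but |333| > 180 so the shorter arc goes the other way: Δh = 333 − 360 = -27°.
H = 22 + 0.16 × (-27) = 17.68 → 18°

18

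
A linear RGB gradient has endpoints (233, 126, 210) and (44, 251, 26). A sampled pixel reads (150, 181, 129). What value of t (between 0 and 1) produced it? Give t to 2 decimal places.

Invert the lerp on the R channel (largest span, 189): t = (150 − 233) / (44 − 233) = -83/-189 = 0.43915.
Check on G: (181 − 126)/(251 − 126) = 0.44 ✓

0.44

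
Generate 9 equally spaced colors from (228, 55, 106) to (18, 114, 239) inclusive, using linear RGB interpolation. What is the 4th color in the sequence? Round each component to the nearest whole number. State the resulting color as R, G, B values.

(149, 77, 156)

With 9 swatches and endpoints inclusive, swatch 4 sits at t = (4 − 1)/(9 − 1) = 3/8 ≈ 0.375.
R = 228 + 0.375 × (18 − 228) = 149.25 → 149
G = 55 + 0.375 × (114 − 55) = 77.125 → 77
B = 106 + 0.375 × (239 − 106) = 155.875 → 156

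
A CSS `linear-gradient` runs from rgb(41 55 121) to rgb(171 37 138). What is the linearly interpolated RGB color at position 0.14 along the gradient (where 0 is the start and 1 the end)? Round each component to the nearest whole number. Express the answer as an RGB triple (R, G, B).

R = 41 + 0.14 × (171 − 41) = 41 + 0.14 × 130 = 59.2 → 59
G = 55 + 0.14 × (37 − 55) = 55 + 0.14 × -18 = 52.48 → 52
B = 121 + 0.14 × (138 − 121) = 121 + 0.14 × 17 = 123.38 → 123

(59, 52, 123)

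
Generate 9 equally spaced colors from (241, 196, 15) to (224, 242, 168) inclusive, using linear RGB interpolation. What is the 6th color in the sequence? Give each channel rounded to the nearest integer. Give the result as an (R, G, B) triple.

(230, 225, 111)

With 9 swatches and endpoints inclusive, swatch 6 sits at t = (6 − 1)/(9 − 1) = 5/8 ≈ 0.625.
R = 241 + 0.625 × (224 − 241) = 230.375 → 230
G = 196 + 0.625 × (242 − 196) = 224.75 → 225
B = 15 + 0.625 × (168 − 15) = 110.625 → 111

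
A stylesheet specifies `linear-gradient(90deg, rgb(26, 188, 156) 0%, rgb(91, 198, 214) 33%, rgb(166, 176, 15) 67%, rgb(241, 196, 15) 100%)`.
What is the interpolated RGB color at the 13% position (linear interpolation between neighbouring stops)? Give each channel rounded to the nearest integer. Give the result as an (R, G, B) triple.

13% lies between the 0% and 33% stops, so the local fraction is t = (13 − 0)/(33 − 0) = 13/33 ≈ 0.3939.
R = 26 + 0.3939 × (91 − 26) = 51.603 → 52
G = 188 + 0.3939 × (198 − 188) = 191.939 → 192
B = 156 + 0.3939 × (214 − 156) = 178.846 → 179

(52, 192, 179)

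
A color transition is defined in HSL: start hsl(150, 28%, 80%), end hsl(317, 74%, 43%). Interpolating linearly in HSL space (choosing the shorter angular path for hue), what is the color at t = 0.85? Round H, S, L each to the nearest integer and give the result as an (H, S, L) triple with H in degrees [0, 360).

(292, 67, 49)

Hue arc: Δh = 317 − 150 = 167° (|Δh| ≤ 180, already the shorter path).
H = 150 + 0.85 × (167) = 291.95 → 292°
S = 28 + 0.85 × (74 − 28) = 67.1 → 67%
L = 80 + 0.85 × (43 − 80) = 48.55 → 49%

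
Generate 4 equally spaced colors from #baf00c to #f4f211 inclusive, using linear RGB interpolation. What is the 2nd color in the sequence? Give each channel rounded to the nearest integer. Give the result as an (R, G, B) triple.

(205, 241, 14)

With 4 swatches and endpoints inclusive, swatch 2 sits at t = (2 − 1)/(4 − 1) = 1/3 ≈ 0.3333.
#baf00c → (186, 240, 12); #f4f211 → (244, 242, 17).
R = 186 + 0.3333 × (244 − 186) = 205.331 → 205
G = 240 + 0.3333 × (242 − 240) = 240.667 → 241
B = 12 + 0.3333 × (17 − 12) = 13.666 → 14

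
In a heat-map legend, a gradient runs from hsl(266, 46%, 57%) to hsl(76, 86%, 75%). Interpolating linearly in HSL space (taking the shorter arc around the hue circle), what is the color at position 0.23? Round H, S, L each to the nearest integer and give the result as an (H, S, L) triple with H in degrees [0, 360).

(305, 55, 61)

Hue: 76 − 266 = -190°, but |-190| > 180 so the shorter arc goes the other way: Δh = -190 + 360 = 170°.
H = 266 + 0.23 × (170) = 305.1 → 305°
S = 46 + 0.23 × (86 − 46) = 55.2 → 55%
L = 57 + 0.23 × (75 − 57) = 61.14 → 61%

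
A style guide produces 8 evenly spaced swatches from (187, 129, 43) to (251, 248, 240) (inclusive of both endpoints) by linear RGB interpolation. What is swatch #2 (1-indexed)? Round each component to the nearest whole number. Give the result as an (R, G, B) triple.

(196, 146, 71)

With 8 swatches and endpoints inclusive, swatch 2 sits at t = (2 − 1)/(8 − 1) = 1/7 ≈ 0.1429.
R = 187 + 0.1429 × (251 − 187) = 196.146 → 196
G = 129 + 0.1429 × (248 − 129) = 146.005 → 146
B = 43 + 0.1429 × (240 − 43) = 71.151 → 71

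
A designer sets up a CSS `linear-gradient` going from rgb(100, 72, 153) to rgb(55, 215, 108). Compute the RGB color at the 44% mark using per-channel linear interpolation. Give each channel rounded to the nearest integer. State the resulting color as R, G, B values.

44% corresponds to t = 0.44.
R = 100 + 0.44 × (55 − 100) = 100 + 0.44 × -45 = 80.2 → 80
G = 72 + 0.44 × (215 − 72) = 72 + 0.44 × 143 = 134.92 → 135
B = 153 + 0.44 × (108 − 153) = 153 + 0.44 × -45 = 133.2 → 133
So the blended color is (80, 135, 133), about #508785.

(80, 135, 133)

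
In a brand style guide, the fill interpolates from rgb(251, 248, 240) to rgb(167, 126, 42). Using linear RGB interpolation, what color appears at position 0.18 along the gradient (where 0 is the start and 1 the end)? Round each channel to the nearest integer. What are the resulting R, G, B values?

R = 251 + 0.18 × (167 − 251) = 251 + 0.18 × -84 = 235.88 → 236
G = 248 + 0.18 × (126 − 248) = 248 + 0.18 × -122 = 226.04 → 226
B = 240 + 0.18 × (42 − 240) = 240 + 0.18 × -198 = 204.36 → 204
So the blended color is (236, 226, 204), about #ece2cc.

(236, 226, 204)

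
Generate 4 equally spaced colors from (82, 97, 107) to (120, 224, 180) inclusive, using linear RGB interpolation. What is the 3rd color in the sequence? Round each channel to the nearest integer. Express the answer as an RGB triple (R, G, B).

(107, 182, 156)

With 4 swatches and endpoints inclusive, swatch 3 sits at t = (3 − 1)/(4 − 1) = 2/3 ≈ 0.6667.
R = 82 + 0.6667 × (120 − 82) = 107.335 → 107
G = 97 + 0.6667 × (224 − 97) = 181.671 → 182
B = 107 + 0.6667 × (180 − 107) = 155.669 → 156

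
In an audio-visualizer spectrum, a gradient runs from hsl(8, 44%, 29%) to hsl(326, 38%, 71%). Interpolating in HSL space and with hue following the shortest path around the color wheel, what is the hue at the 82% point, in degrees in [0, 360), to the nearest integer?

334

Hue: 326 − 8 = 318°, but |318| > 180 so the shorter arc goes the other way: Δh = 318 − 360 = -42°.
H = 8 + 0.82 × (-42) = -26.44 → -26 → -26 mod 360 = 334°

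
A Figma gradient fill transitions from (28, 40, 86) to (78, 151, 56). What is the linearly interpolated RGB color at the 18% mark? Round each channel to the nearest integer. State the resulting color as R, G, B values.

18% corresponds to t = 0.18.
R = 28 + 0.18 × (78 − 28) = 28 + 0.18 × 50 = 37 → 37
G = 40 + 0.18 × (151 − 40) = 40 + 0.18 × 111 = 59.98 → 60
B = 86 + 0.18 × (56 − 86) = 86 + 0.18 × -30 = 80.6 → 81
So the blended color is (37, 60, 81), about #253c51.

(37, 60, 81)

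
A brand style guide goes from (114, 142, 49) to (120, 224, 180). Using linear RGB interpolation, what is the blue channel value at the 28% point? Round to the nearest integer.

B = 49 + 0.28 × (180 − 49) = 85.68 → 86

86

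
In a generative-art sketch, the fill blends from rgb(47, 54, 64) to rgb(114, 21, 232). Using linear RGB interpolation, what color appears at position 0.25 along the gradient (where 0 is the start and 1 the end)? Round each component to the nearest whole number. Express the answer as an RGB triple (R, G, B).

(64, 46, 106)

R = 47 + 0.25 × (114 − 47) = 47 + 0.25 × 67 = 63.75 → 64
G = 54 + 0.25 × (21 − 54) = 54 + 0.25 × -33 = 45.75 → 46
B = 64 + 0.25 × (232 − 64) = 64 + 0.25 × 168 = 106 → 106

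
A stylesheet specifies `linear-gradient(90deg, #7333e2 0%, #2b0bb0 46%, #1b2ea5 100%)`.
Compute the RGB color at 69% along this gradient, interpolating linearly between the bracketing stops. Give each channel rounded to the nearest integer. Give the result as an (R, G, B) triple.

69% lies between the 46% and 100% stops, so the local fraction is t = (69 − 46)/(100 − 46) = 23/54 ≈ 0.4259.
#2b0bb0 → (43, 11, 176); #1b2ea5 → (27, 46, 165).
R = 43 + 0.4259 × (27 − 43) = 36.186 → 36
G = 11 + 0.4259 × (46 − 11) = 25.907 → 26
B = 176 + 0.4259 × (165 − 176) = 171.315 → 171

(36, 26, 171)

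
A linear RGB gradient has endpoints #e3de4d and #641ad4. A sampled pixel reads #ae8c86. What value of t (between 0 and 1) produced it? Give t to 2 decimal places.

0.42

Invert the lerp on the G channel (largest span, 196): t = (140 − 222) / (26 − 222) = -82/-196 = 0.41837.
Check on R: (174 − 227)/(100 − 227) = 0.4173 ✓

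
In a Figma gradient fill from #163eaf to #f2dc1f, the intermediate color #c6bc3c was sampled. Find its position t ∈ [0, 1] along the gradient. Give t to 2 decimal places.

0.80

Invert the lerp on the R channel (largest span, 220): t = (198 − 22) / (242 − 22) = 176/220 = 0.8.
Check on G: (188 − 62)/(220 − 62) = 0.7975 ✓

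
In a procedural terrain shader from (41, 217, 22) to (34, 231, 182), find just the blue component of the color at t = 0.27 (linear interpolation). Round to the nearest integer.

B = 22 + 0.27 × (182 − 22) = 65.2 → 65

65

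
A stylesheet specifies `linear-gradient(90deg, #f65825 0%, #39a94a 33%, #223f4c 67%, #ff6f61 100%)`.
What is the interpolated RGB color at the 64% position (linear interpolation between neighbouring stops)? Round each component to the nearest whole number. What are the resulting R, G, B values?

(36, 72, 76)

64% lies between the 33% and 67% stops, so the local fraction is t = (64 − 33)/(67 − 33) = 31/34 ≈ 0.9118.
#39a94a → (57, 169, 74); #223f4c → (34, 63, 76).
R = 57 + 0.9118 × (34 − 57) = 36.029 → 36
G = 169 + 0.9118 × (63 − 169) = 72.349 → 72
B = 74 + 0.9118 × (76 − 74) = 75.824 → 76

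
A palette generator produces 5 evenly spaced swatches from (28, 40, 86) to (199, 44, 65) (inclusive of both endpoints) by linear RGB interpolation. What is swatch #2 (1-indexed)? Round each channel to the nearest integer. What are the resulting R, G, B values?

(71, 41, 81)

With 5 swatches and endpoints inclusive, swatch 2 sits at t = (2 − 1)/(5 − 1) = 1/4 ≈ 0.25.
R = 28 + 0.25 × (199 − 28) = 70.75 → 71
G = 40 + 0.25 × (44 − 40) = 41 → 41
B = 86 + 0.25 × (65 − 86) = 80.75 → 81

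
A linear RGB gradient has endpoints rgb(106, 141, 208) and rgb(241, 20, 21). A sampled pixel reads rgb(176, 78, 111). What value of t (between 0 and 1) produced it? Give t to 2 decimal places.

Invert the lerp on the B channel (largest span, 187): t = (111 − 208) / (21 − 208) = -97/-187 = 0.51872.
Check on R: (176 − 106)/(241 − 106) = 0.5185 ✓

0.52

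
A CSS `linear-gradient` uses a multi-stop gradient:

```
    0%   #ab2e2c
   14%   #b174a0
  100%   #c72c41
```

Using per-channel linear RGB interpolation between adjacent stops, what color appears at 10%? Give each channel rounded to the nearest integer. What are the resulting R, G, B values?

(175, 96, 127)

10% lies between the 0% and 14% stops, so the local fraction is t = (10 − 0)/(14 − 0) = 10/14 ≈ 0.7143.
#ab2e2c → (171, 46, 44); #b174a0 → (177, 116, 160).
R = 171 + 0.7143 × (177 − 171) = 175.286 → 175
G = 46 + 0.7143 × (116 − 46) = 96.001 → 96
B = 44 + 0.7143 × (160 − 44) = 126.859 → 127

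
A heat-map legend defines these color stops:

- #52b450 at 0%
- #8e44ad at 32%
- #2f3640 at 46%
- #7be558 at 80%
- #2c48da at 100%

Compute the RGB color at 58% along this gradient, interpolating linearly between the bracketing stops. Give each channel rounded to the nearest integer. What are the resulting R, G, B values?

58% lies between the 46% and 80% stops, so the local fraction is t = (58 − 46)/(80 − 46) = 12/34 ≈ 0.3529.
#2f3640 → (47, 54, 64); #7be558 → (123, 229, 88).
R = 47 + 0.3529 × (123 − 47) = 73.82 → 74
G = 54 + 0.3529 × (229 − 54) = 115.757 → 116
B = 64 + 0.3529 × (88 − 64) = 72.47 → 72

(74, 116, 72)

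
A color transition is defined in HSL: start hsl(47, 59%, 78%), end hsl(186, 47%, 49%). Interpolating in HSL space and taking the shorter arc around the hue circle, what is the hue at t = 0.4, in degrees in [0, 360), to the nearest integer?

Hue arc: Δh = 186 − 47 = 139° (|Δh| ≤ 180, already the shorter path).
H = 47 + 0.4 × (139) = 102.6 → 103°

103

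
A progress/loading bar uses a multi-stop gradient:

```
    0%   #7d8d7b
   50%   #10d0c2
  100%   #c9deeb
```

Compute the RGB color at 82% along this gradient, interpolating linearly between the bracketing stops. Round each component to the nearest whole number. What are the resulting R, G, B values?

(134, 217, 220)

82% lies between the 50% and 100% stops, so the local fraction is t = (82 − 50)/(100 − 50) = 32/50 ≈ 0.64.
#10d0c2 → (16, 208, 194); #c9deeb → (201, 222, 235).
R = 16 + 0.64 × (201 − 16) = 134.4 → 134
G = 208 + 0.64 × (222 − 208) = 216.96 → 217
B = 194 + 0.64 × (235 − 194) = 220.24 → 220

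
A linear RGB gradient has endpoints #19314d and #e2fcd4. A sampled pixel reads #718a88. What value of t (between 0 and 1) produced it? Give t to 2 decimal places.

0.44

Invert the lerp on the G channel (largest span, 203): t = (138 − 49) / (252 − 49) = 89/203 = 0.43842.
Check on R: (113 − 25)/(226 − 25) = 0.4378 ✓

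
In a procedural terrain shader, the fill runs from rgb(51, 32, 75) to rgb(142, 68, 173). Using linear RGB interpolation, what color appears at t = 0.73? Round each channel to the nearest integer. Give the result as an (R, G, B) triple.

R = 51 + 0.73 × (142 − 51) = 51 + 0.73 × 91 = 117.43 → 117
G = 32 + 0.73 × (68 − 32) = 32 + 0.73 × 36 = 58.28 → 58
B = 75 + 0.73 × (173 − 75) = 75 + 0.73 × 98 = 146.54 → 147
So the blended color is (117, 58, 147), about #753a93.

(117, 58, 147)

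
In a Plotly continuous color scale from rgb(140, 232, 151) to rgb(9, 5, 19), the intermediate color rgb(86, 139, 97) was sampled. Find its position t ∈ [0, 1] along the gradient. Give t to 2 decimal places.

0.41

Invert the lerp on the G channel (largest span, 227): t = (139 − 232) / (5 − 232) = -93/-227 = 0.40969.
Check on R: (86 − 140)/(9 − 140) = 0.4122 ✓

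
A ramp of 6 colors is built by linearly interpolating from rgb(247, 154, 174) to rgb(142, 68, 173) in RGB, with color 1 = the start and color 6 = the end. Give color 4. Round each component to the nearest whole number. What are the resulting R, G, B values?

With 6 swatches and endpoints inclusive, swatch 4 sits at t = (4 − 1)/(6 − 1) = 3/5 ≈ 0.6.
R = 247 + 0.6 × (142 − 247) = 184 → 184
G = 154 + 0.6 × (68 − 154) = 102.4 → 102
B = 174 + 0.6 × (173 − 174) = 173.4 → 173

(184, 102, 173)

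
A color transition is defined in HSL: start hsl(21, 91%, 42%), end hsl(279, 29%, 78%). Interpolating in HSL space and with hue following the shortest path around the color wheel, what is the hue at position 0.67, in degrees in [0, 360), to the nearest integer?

Hue: 279 − 21 = 258°, but |258| > 180 so the shorter arc goes the other way: Δh = 258 − 360 = -102°.
H = 21 + 0.67 × (-102) = -47.34 → -47 → -47 mod 360 = 313°

313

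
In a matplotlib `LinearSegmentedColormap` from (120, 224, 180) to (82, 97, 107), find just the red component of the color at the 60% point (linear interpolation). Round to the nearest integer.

97

R = 120 + 0.6 × (82 − 120) = 97.2 → 97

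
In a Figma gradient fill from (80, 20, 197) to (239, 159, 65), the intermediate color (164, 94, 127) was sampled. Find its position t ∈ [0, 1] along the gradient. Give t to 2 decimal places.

Invert the lerp on the R channel (largest span, 159): t = (164 − 80) / (239 − 80) = 84/159 = 0.5283.
Check on G: (94 − 20)/(159 − 20) = 0.5324 ✓

0.53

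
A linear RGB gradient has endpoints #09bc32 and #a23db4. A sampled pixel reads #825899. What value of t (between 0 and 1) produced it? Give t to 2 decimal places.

0.79

Invert the lerp on the R channel (largest span, 153): t = (130 − 9) / (162 − 9) = 121/153 = 0.79085.
Check on G: (88 − 188)/(61 − 188) = 0.7874 ✓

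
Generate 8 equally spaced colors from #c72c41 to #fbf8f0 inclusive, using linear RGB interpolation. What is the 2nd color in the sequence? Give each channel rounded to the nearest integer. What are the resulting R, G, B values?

With 8 swatches and endpoints inclusive, swatch 2 sits at t = (2 − 1)/(8 − 1) = 1/7 ≈ 0.1429.
#c72c41 → (199, 44, 65); #fbf8f0 → (251, 248, 240).
R = 199 + 0.1429 × (251 − 199) = 206.431 → 206
G = 44 + 0.1429 × (248 − 44) = 73.152 → 73
B = 65 + 0.1429 × (240 − 65) = 90.007 → 90

(206, 73, 90)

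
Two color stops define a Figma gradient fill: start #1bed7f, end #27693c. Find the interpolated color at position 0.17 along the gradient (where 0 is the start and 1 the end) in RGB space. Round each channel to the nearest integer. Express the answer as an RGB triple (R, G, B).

#1bed7f → (27, 237, 127); #27693c → (39, 105, 60).
R = 27 + 0.17 × (39 − 27) = 27 + 0.17 × 12 = 29.04 → 29
G = 237 + 0.17 × (105 − 237) = 237 + 0.17 × -132 = 214.56 → 215
B = 127 + 0.17 × (60 − 127) = 127 + 0.17 × -67 = 115.61 → 116
So the blended color is (29, 215, 116), about #1dd774.

(29, 215, 116)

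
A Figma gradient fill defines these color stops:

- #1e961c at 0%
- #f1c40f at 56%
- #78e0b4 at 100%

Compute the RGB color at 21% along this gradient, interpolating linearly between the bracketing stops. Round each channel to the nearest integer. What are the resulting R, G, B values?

(109, 167, 23)

21% lies between the 0% and 56% stops, so the local fraction is t = (21 − 0)/(56 − 0) = 21/56 ≈ 0.375.
#1e961c → (30, 150, 28); #f1c40f → (241, 196, 15).
R = 30 + 0.375 × (241 − 30) = 109.125 → 109
G = 150 + 0.375 × (196 − 150) = 167.25 → 167
B = 28 + 0.375 × (15 − 28) = 23.125 → 23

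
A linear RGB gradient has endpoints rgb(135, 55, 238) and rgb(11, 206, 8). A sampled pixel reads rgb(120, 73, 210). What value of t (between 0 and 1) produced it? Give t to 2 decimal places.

Invert the lerp on the B channel (largest span, 230): t = (210 − 238) / (8 − 238) = -28/-230 = 0.12174.
Check on R: (120 − 135)/(11 − 135) = 0.121 ✓

0.12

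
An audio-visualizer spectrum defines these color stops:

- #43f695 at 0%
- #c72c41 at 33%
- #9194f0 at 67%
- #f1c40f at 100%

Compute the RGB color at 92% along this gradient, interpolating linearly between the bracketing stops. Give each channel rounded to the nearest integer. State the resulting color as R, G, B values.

(218, 184, 70)

92% lies between the 67% and 100% stops, so the local fraction is t = (92 − 67)/(100 − 67) = 25/33 ≈ 0.7576.
#9194f0 → (145, 148, 240); #f1c40f → (241, 196, 15).
R = 145 + 0.7576 × (241 − 145) = 217.73 → 218
G = 148 + 0.7576 × (196 − 148) = 184.365 → 184
B = 240 + 0.7576 × (15 − 240) = 69.54 → 70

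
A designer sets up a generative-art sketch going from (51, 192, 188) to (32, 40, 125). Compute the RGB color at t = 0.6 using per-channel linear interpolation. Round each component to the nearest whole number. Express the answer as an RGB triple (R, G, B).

R = 51 + 0.6 × (32 − 51) = 51 + 0.6 × -19 = 39.6 → 40
G = 192 + 0.6 × (40 − 192) = 192 + 0.6 × -152 = 100.8 → 101
B = 188 + 0.6 × (125 − 188) = 188 + 0.6 × -63 = 150.2 → 150
So the blended color is (40, 101, 150), about #286596.

(40, 101, 150)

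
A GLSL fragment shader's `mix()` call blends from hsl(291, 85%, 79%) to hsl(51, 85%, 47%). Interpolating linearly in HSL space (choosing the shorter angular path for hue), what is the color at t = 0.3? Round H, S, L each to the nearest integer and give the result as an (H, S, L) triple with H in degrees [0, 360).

Hue: 51 − 291 = -240°, but |-240| > 180 so the shorter arc goes the other way: Δh = -240 + 360 = 120°.
H = 291 + 0.3 × (120) = 327 → 327°
S = 85 + 0.3 × (85 − 85) = 85 → 85%
L = 79 + 0.3 × (47 − 79) = 69.4 → 69%

(327, 85, 69)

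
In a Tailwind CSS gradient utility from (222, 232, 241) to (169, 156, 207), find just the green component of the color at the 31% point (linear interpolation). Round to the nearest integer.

G = 232 + 0.31 × (156 − 232) = 208.44 → 208

208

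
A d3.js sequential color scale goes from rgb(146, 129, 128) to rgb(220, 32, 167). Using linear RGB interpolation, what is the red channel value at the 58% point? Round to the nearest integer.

R = 146 + 0.58 × (220 − 146) = 188.92 → 189

189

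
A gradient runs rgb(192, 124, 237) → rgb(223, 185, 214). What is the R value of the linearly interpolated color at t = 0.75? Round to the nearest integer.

R = 192 + 0.75 × (223 − 192) = 215.25 → 215

215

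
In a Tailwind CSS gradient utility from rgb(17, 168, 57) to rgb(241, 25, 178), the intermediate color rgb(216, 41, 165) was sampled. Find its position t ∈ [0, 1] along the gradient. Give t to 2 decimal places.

Invert the lerp on the R channel (largest span, 224): t = (216 − 17) / (241 − 17) = 199/224 = 0.88839.
Check on G: (41 − 168)/(25 − 168) = 0.8881 ✓

0.89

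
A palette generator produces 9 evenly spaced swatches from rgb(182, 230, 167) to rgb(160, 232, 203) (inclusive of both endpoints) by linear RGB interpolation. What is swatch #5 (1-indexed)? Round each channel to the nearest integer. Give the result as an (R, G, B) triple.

(171, 231, 185)

With 9 swatches and endpoints inclusive, swatch 5 sits at t = (5 − 1)/(9 − 1) = 4/8 ≈ 0.5.
R = 182 + 0.5 × (160 − 182) = 171 → 171
G = 230 + 0.5 × (232 − 230) = 231 → 231
B = 167 + 0.5 × (203 − 167) = 185 → 185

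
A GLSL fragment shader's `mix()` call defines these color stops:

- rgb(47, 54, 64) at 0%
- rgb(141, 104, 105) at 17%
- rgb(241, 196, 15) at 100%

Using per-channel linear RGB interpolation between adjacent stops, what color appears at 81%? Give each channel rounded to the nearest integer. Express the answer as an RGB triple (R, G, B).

81% lies between the 17% and 100% stops, so the local fraction is t = (81 − 17)/(100 − 17) = 64/83 ≈ 0.7711.
R = 141 + 0.7711 × (241 − 141) = 218.11 → 218
G = 104 + 0.7711 × (196 − 104) = 174.941 → 175
B = 105 + 0.7711 × (15 − 105) = 35.601 → 36

(218, 175, 36)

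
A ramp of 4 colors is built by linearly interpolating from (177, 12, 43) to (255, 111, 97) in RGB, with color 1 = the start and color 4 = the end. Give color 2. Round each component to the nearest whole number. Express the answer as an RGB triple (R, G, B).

With 4 swatches and endpoints inclusive, swatch 2 sits at t = (2 − 1)/(4 − 1) = 1/3 ≈ 0.3333.
R = 177 + 0.3333 × (255 − 177) = 202.997 → 203
G = 12 + 0.3333 × (111 − 12) = 44.997 → 45
B = 43 + 0.3333 × (97 − 43) = 60.998 → 61

(203, 45, 61)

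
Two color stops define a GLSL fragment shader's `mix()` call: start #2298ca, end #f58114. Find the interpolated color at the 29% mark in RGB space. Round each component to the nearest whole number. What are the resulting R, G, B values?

(95, 145, 149)

#2298ca → (34, 152, 202); #f58114 → (245, 129, 20).
29% corresponds to t = 0.29.
R = 34 + 0.29 × (245 − 34) = 34 + 0.29 × 211 = 95.19 → 95
G = 152 + 0.29 × (129 − 152) = 152 + 0.29 × -23 = 145.33 → 145
B = 202 + 0.29 × (20 − 202) = 202 + 0.29 × -182 = 149.22 → 149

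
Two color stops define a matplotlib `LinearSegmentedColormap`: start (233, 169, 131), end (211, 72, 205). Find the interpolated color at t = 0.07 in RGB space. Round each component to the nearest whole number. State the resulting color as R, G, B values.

R = 233 + 0.07 × (211 − 233) = 233 + 0.07 × -22 = 231.46 → 231
G = 169 + 0.07 × (72 − 169) = 169 + 0.07 × -97 = 162.21 → 162
B = 131 + 0.07 × (205 − 131) = 131 + 0.07 × 74 = 136.18 → 136
So the blended color is (231, 162, 136), about #e7a288.

(231, 162, 136)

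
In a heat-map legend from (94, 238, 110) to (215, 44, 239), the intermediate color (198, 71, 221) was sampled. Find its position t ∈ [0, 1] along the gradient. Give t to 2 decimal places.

Invert the lerp on the G channel (largest span, 194): t = (71 − 238) / (44 − 238) = -167/-194 = 0.86082.
Check on R: (198 − 94)/(215 − 94) = 0.8595 ✓

0.86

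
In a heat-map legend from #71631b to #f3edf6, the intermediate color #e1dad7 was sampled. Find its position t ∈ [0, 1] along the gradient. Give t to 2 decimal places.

Invert the lerp on the B channel (largest span, 219): t = (215 − 27) / (246 − 27) = 188/219 = 0.85845.
Check on R: (225 − 113)/(243 − 113) = 0.8615 ✓

0.86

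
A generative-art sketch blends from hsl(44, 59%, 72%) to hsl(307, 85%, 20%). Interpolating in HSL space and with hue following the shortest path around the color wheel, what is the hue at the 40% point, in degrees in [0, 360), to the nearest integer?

5

Hue: 307 − 44 = 263°, but |263| > 180 so the shorter arc goes the other way: Δh = 263 − 360 = -97°.
H = 44 + 0.4 × (-97) = 5.2 → 5°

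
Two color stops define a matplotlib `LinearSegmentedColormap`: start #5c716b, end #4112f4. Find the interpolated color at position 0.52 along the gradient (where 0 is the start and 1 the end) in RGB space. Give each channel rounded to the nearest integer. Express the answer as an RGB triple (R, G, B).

#5c716b → (92, 113, 107); #4112f4 → (65, 18, 244).
R = 92 + 0.52 × (65 − 92) = 92 + 0.52 × -27 = 77.96 → 78
G = 113 + 0.52 × (18 − 113) = 113 + 0.52 × -95 = 63.6 → 64
B = 107 + 0.52 × (244 − 107) = 107 + 0.52 × 137 = 178.24 → 178

(78, 64, 178)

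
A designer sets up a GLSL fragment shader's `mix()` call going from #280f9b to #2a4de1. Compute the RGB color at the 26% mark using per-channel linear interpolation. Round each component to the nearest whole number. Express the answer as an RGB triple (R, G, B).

#280f9b → (40, 15, 155); #2a4de1 → (42, 77, 225).
26% corresponds to t = 0.26.
R = 40 + 0.26 × (42 − 40) = 40 + 0.26 × 2 = 40.52 → 41
G = 15 + 0.26 × (77 − 15) = 15 + 0.26 × 62 = 31.12 → 31
B = 155 + 0.26 × (225 − 155) = 155 + 0.26 × 70 = 173.2 → 173
So the blended color is (41, 31, 173), about #291fad.

(41, 31, 173)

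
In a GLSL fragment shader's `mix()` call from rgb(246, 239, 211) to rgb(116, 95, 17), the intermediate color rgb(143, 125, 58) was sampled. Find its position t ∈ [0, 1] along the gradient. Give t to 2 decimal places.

Invert the lerp on the B channel (largest span, 194): t = (58 − 211) / (17 − 211) = -153/-194 = 0.78866.
Check on R: (143 − 246)/(116 − 246) = 0.7923 ✓

0.79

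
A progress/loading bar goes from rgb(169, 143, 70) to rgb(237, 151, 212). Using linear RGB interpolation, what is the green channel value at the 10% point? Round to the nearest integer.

144

G = 143 + 0.1 × (151 − 143) = 143.8 → 144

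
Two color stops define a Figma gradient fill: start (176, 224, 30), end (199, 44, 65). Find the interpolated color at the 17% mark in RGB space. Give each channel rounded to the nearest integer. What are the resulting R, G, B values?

17% corresponds to t = 0.17.
R = 176 + 0.17 × (199 − 176) = 176 + 0.17 × 23 = 179.91 → 180
G = 224 + 0.17 × (44 − 224) = 224 + 0.17 × -180 = 193.4 → 193
B = 30 + 0.17 × (65 − 30) = 30 + 0.17 × 35 = 35.95 → 36
So the blended color is (180, 193, 36), about #b4c124.

(180, 193, 36)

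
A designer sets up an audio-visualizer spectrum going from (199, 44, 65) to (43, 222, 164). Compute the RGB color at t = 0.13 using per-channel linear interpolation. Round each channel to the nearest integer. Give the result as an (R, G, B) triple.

R = 199 + 0.13 × (43 − 199) = 199 + 0.13 × -156 = 178.72 → 179
G = 44 + 0.13 × (222 − 44) = 44 + 0.13 × 178 = 67.14 → 67
B = 65 + 0.13 × (164 − 65) = 65 + 0.13 × 99 = 77.87 → 78

(179, 67, 78)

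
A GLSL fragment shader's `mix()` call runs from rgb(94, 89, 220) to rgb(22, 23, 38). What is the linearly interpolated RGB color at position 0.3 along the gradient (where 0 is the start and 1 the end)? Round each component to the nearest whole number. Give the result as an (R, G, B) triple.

(72, 69, 165)

R = 94 + 0.3 × (22 − 94) = 94 + 0.3 × -72 = 72.4 → 72
G = 89 + 0.3 × (23 − 89) = 89 + 0.3 × -66 = 69.2 → 69
B = 220 + 0.3 × (38 − 220) = 220 + 0.3 × -182 = 165.4 → 165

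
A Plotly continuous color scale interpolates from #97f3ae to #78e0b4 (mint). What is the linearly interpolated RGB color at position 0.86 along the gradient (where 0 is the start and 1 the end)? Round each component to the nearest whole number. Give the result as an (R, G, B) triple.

#97f3ae → (151, 243, 174); #78e0b4 → (120, 224, 180).
R = 151 + 0.86 × (120 − 151) = 151 + 0.86 × -31 = 124.34 → 124
G = 243 + 0.86 × (224 − 243) = 243 + 0.86 × -19 = 226.66 → 227
B = 174 + 0.86 × (180 − 174) = 174 + 0.86 × 6 = 179.16 → 179
So the blended color is (124, 227, 179), about #7ce3b3.

(124, 227, 179)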